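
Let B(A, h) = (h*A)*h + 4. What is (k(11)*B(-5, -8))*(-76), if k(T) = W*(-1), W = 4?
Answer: -96064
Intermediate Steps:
k(T) = -4 (k(T) = 4*(-1) = -4)
B(A, h) = 4 + A*h² (B(A, h) = (A*h)*h + 4 = A*h² + 4 = 4 + A*h²)
(k(11)*B(-5, -8))*(-76) = -4*(4 - 5*(-8)²)*(-76) = -4*(4 - 5*64)*(-76) = -4*(4 - 320)*(-76) = -4*(-316)*(-76) = 1264*(-76) = -96064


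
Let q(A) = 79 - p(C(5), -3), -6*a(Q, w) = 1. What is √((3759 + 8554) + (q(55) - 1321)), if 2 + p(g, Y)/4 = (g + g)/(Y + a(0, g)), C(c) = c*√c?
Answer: √(3999519 + 4560*√5)/19 ≈ 105.39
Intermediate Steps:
C(c) = c^(3/2)
a(Q, w) = -⅙ (a(Q, w) = -⅙*1 = -⅙)
p(g, Y) = -8 + 8*g/(-⅙ + Y) (p(g, Y) = -8 + 4*((g + g)/(Y - ⅙)) = -8 + 4*((2*g)/(-⅙ + Y)) = -8 + 4*(2*g/(-⅙ + Y)) = -8 + 8*g/(-⅙ + Y))
q(A) = 87 + 240*√5/19 (q(A) = 79 - 8*(1 - 6*(-3) + 6*5^(3/2))/(-1 + 6*(-3)) = 79 - 8*(1 + 18 + 6*(5*√5))/(-1 - 18) = 79 - 8*(1 + 18 + 30*√5)/(-19) = 79 - 8*(-1)*(19 + 30*√5)/19 = 79 - (-8 - 240*√5/19) = 79 + (8 + 240*√5/19) = 87 + 240*√5/19)
√((3759 + 8554) + (q(55) - 1321)) = √((3759 + 8554) + ((87 + 240*√5/19) - 1321)) = √(12313 + (-1234 + 240*√5/19)) = √(11079 + 240*√5/19)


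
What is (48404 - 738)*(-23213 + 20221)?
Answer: -142616672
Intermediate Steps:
(48404 - 738)*(-23213 + 20221) = 47666*(-2992) = -142616672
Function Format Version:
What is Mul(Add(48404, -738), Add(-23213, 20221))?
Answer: -142616672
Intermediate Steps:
Mul(Add(48404, -738), Add(-23213, 20221)) = Mul(47666, -2992) = -142616672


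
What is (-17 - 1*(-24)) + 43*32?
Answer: 1383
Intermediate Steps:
(-17 - 1*(-24)) + 43*32 = (-17 + 24) + 1376 = 7 + 1376 = 1383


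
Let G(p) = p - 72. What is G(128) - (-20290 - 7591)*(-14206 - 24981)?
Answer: -1092572691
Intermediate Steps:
G(p) = -72 + p
G(128) - (-20290 - 7591)*(-14206 - 24981) = (-72 + 128) - (-20290 - 7591)*(-14206 - 24981) = 56 - (-27881)*(-39187) = 56 - 1*1092572747 = 56 - 1092572747 = -1092572691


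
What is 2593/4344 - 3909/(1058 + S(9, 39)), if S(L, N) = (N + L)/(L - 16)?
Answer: -49892789/15981576 ≈ -3.1219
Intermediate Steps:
S(L, N) = (L + N)/(-16 + L)
2593/4344 - 3909/(1058 + S(9, 39)) = 2593/4344 - 3909/(1058 + (9 + 39)/(-16 + 9)) = 2593*(1/4344) - 3909/(1058 + 48/(-7)) = 2593/4344 - 3909/(1058 - ⅐*48) = 2593/4344 - 3909/(1058 - 48/7) = 2593/4344 - 3909/7358/7 = 2593/4344 - 3909*7/7358 = 2593/4344 - 27363/7358 = -49892789/15981576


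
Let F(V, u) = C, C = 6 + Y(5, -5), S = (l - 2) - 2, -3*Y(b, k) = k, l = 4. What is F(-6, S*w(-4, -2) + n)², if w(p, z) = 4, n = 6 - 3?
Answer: 529/9 ≈ 58.778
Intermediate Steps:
Y(b, k) = -k/3
n = 3
S = 0 (S = (4 - 2) - 2 = 2 - 2 = 0)
C = 23/3 (C = 6 - ⅓*(-5) = 6 + 5/3 = 23/3 ≈ 7.6667)
F(V, u) = 23/3
F(-6, S*w(-4, -2) + n)² = (23/3)² = 529/9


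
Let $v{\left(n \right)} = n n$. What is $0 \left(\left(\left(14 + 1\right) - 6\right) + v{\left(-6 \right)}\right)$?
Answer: $0$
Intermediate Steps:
$v{\left(n \right)} = n^{2}$
$0 \left(\left(\left(14 + 1\right) - 6\right) + v{\left(-6 \right)}\right) = 0 \left(\left(\left(14 + 1\right) - 6\right) + \left(-6\right)^{2}\right) = 0 \left(\left(15 - 6\right) + 36\right) = 0 \left(9 + 36\right) = 0 \cdot 45 = 0$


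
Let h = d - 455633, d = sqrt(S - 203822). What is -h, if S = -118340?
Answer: 455633 - I*sqrt(322162) ≈ 4.5563e+5 - 567.59*I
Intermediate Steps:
d = I*sqrt(322162) (d = sqrt(-118340 - 203822) = sqrt(-322162) = I*sqrt(322162) ≈ 567.59*I)
h = -455633 + I*sqrt(322162) (h = I*sqrt(322162) - 455633 = -455633 + I*sqrt(322162) ≈ -4.5563e+5 + 567.59*I)
-h = -(-455633 + I*sqrt(322162)) = 455633 - I*sqrt(322162)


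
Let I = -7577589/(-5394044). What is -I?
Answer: -7577589/5394044 ≈ -1.4048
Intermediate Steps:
I = 7577589/5394044 (I = -7577589*(-1/5394044) = 7577589/5394044 ≈ 1.4048)
-I = -1*7577589/5394044 = -7577589/5394044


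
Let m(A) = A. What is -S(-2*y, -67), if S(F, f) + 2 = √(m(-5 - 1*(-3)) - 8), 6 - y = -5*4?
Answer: 2 - I*√10 ≈ 2.0 - 3.1623*I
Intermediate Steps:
y = 26 (y = 6 - (-5)*4 = 6 - 1*(-20) = 6 + 20 = 26)
S(F, f) = -2 + I*√10 (S(F, f) = -2 + √((-5 - 1*(-3)) - 8) = -2 + √((-5 + 3) - 8) = -2 + √(-2 - 8) = -2 + √(-10) = -2 + I*√10)
-S(-2*y, -67) = -(-2 + I*√10) = 2 - I*√10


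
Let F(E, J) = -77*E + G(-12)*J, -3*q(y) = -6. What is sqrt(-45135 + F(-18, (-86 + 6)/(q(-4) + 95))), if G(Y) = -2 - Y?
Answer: I*sqrt(411711941)/97 ≈ 209.18*I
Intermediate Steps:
q(y) = 2 (q(y) = -1/3*(-6) = 2)
F(E, J) = -77*E + 10*J (F(E, J) = -77*E + (-2 - 1*(-12))*J = -77*E + (-2 + 12)*J = -77*E + 10*J)
sqrt(-45135 + F(-18, (-86 + 6)/(q(-4) + 95))) = sqrt(-45135 + (-77*(-18) + 10*((-86 + 6)/(2 + 95)))) = sqrt(-45135 + (1386 + 10*(-80/97))) = sqrt(-45135 + (1386 - 800/97)) = sqrt(-45135 + 133642/97) = sqrt(-4244453/97) = I*sqrt(411711941)/97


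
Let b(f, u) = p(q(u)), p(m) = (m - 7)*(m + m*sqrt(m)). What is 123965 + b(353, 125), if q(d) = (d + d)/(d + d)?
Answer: 123953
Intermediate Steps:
q(d) = 1 (q(d) = (2*d)/((2*d)) = (2*d)*(1/(2*d)) = 1)
p(m) = (-7 + m)*(m + m**(3/2))
b(f, u) = -12 (b(f, u) = 1**2 + 1**(5/2) - 7*1 - 7*1**(3/2) = 1 + 1 - 7 - 7*1 = 1 + 1 - 7 - 7 = -12)
123965 + b(353, 125) = 123965 - 12 = 123953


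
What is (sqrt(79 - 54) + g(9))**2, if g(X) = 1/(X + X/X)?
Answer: 2601/100 ≈ 26.010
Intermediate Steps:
g(X) = 1/(1 + X) (g(X) = 1/(X + 1) = 1/(1 + X))
(sqrt(79 - 54) + g(9))**2 = (sqrt(79 - 54) + 1/(1 + 9))**2 = (sqrt(25) + 1/10)**2 = (5 + 1/10)**2 = (51/10)**2 = 2601/100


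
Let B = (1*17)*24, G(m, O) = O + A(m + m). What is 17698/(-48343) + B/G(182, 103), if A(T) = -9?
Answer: 9030166/2272121 ≈ 3.9743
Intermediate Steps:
G(m, O) = -9 + O (G(m, O) = O - 9 = -9 + O)
B = 408 (B = 17*24 = 408)
17698/(-48343) + B/G(182, 103) = 17698/(-48343) + 408/(-9 + 103) = 17698*(-1/48343) + 408/94 = -17698/48343 + 408*(1/94) = -17698/48343 + 204/47 = 9030166/2272121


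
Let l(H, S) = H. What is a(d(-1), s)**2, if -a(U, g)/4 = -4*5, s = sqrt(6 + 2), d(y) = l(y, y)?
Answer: 6400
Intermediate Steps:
d(y) = y
s = 2*sqrt(2) (s = sqrt(8) = 2*sqrt(2) ≈ 2.8284)
a(U, g) = 80 (a(U, g) = -(-16)*5 = -4*(-20) = 80)
a(d(-1), s)**2 = 80**2 = 6400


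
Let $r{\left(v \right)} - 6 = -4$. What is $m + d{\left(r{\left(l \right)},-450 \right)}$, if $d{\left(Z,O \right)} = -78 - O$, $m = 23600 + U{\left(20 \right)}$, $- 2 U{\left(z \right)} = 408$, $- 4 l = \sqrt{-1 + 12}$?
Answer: $23768$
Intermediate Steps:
$l = - \frac{\sqrt{11}}{4}$ ($l = - \frac{\sqrt{-1 + 12}}{4} = - \frac{\sqrt{11}}{4} \approx -0.82916$)
$r{\left(v \right)} = 2$ ($r{\left(v \right)} = 6 - 4 = 2$)
$U{\left(z \right)} = -204$ ($U{\left(z \right)} = \left(- \frac{1}{2}\right) 408 = -204$)
$m = 23396$ ($m = 23600 - 204 = 23396$)
$m + d{\left(r{\left(l \right)},-450 \right)} = 23396 - -372 = 23396 + \left(-78 + 450\right) = 23396 + 372 = 23768$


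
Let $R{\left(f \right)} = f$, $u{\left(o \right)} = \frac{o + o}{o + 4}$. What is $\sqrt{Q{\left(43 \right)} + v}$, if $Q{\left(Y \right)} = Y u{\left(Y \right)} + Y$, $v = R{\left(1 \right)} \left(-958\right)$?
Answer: $\frac{i \sqrt{1847429}}{47} \approx 28.919 i$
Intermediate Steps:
$u{\left(o \right)} = \frac{2 o}{4 + o}$
$v = -958$ ($v = 1 \left(-958\right) = -958$)
$Q{\left(Y \right)} = Y + \frac{2 Y^{2}}{4 + Y}$ ($Q{\left(Y \right)} = Y \frac{2 Y}{4 + Y} + Y = \frac{2 Y^{2}}{4 + Y} + Y = Y + \frac{2 Y^{2}}{4 + Y}$)
$\sqrt{Q{\left(43 \right)} + v} = \sqrt{\frac{43 \left(4 + 3 \cdot 43\right)}{4 + 43} - 958} = \sqrt{\frac{43 \left(4 + 129\right)}{47} - 958} = \sqrt{43 \cdot \frac{1}{47} \cdot 133 - 958} = \sqrt{\frac{5719}{47} - 958} = \sqrt{- \frac{39307}{47}} = \frac{i \sqrt{1847429}}{47}$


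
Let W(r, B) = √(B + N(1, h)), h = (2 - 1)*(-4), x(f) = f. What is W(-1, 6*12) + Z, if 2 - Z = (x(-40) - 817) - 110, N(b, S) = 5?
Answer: 969 + √77 ≈ 977.78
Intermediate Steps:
h = -4 (h = 1*(-4) = -4)
W(r, B) = √(5 + B) (W(r, B) = √(B + 5) = √(5 + B))
Z = 969 (Z = 2 - ((-40 - 817) - 110) = 2 - (-857 - 110) = 2 - 1*(-967) = 2 + 967 = 969)
W(-1, 6*12) + Z = √(5 + 6*12) + 969 = √(5 + 72) + 969 = √77 + 969 = 969 + √77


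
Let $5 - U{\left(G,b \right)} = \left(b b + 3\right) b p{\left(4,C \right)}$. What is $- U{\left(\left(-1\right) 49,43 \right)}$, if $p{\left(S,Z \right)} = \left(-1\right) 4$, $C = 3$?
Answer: $-318549$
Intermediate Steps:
$p{\left(S,Z \right)} = -4$
$U{\left(G,b \right)} = 5 + 4 b \left(3 + b^{2}\right)$ ($U{\left(G,b \right)} = 5 - \left(b b + 3\right) b \left(-4\right) = 5 - \left(b^{2} + 3\right) b \left(-4\right) = 5 - \left(3 + b^{2}\right) b \left(-4\right) = 5 - b \left(3 + b^{2}\right) \left(-4\right) = 5 - - 4 b \left(3 + b^{2}\right) = 5 + 4 b \left(3 + b^{2}\right)$)
$- U{\left(\left(-1\right) 49,43 \right)} = - (5 + 4 \cdot 43^{3} + 12 \cdot 43) = - (5 + 4 \cdot 79507 + 516) = - (5 + 318028 + 516) = \left(-1\right) 318549 = -318549$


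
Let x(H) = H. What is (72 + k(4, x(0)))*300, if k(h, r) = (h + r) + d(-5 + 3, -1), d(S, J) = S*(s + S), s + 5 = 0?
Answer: 27000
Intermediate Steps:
s = -5 (s = -5 + 0 = -5)
d(S, J) = S*(-5 + S)
k(h, r) = 14 + h + r (k(h, r) = (h + r) + (-5 + 3)*(-5 + (-5 + 3)) = (h + r) - 2*(-5 - 2) = (h + r) - 2*(-7) = (h + r) + 14 = 14 + h + r)
(72 + k(4, x(0)))*300 = (72 + (14 + 4 + 0))*300 = (72 + 18)*300 = 90*300 = 27000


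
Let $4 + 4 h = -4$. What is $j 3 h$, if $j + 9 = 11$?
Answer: $-12$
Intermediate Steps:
$h = -2$ ($h = -1 + \frac{1}{4} \left(-4\right) = -1 - 1 = -2$)
$j = 2$ ($j = -9 + 11 = 2$)
$j 3 h = 2 \cdot 3 \left(-2\right) = 6 \left(-2\right) = -12$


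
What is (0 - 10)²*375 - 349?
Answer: 37151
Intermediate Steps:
(0 - 10)²*375 - 349 = (-10)²*375 - 349 = 100*375 - 349 = 37500 - 349 = 37151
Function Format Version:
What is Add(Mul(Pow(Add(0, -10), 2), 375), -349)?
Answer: 37151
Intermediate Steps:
Add(Mul(Pow(Add(0, -10), 2), 375), -349) = Add(Mul(Pow(-10, 2), 375), -349) = Add(Mul(100, 375), -349) = Add(37500, -349) = 37151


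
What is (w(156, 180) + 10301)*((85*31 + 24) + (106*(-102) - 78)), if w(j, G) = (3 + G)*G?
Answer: -355916671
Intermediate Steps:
w(j, G) = G*(3 + G)
(w(156, 180) + 10301)*((85*31 + 24) + (106*(-102) - 78)) = (180*(3 + 180) + 10301)*((85*31 + 24) + (106*(-102) - 78)) = (180*183 + 10301)*((2635 + 24) + (-10812 - 78)) = (32940 + 10301)*(2659 - 10890) = 43241*(-8231) = -355916671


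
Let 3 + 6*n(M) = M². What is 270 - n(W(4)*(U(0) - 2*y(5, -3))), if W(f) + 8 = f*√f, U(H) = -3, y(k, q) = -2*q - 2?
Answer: 541/2 ≈ 270.50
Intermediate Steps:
y(k, q) = -2 - 2*q
W(f) = -8 + f^(3/2) (W(f) = -8 + f*√f = -8 + f^(3/2))
n(M) = -½ + M²/6
270 - n(W(4)*(U(0) - 2*y(5, -3))) = 270 - (-½ + ((-8 + 4^(3/2))*(-3 - 2*(-2 - 2*(-3))))²/6) = 270 - (-½ + ((-8 + 8)*(-3 - 2*(-2 + 6)))²/6) = 270 - (-½ + (0*(-3 - 2*4))²/6) = 270 - (-½ + (0*(-3 - 8))²/6) = 270 - (-½ + (0*(-11))²/6) = 270 - (-½ + (⅙)*0²) = 270 - (-½ + (⅙)*0) = 270 - (-½ + 0) = 270 - 1*(-½) = 270 + ½ = 541/2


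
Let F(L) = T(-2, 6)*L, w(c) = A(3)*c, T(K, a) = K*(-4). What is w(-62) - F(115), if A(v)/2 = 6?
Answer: -1664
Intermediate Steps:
A(v) = 12 (A(v) = 2*6 = 12)
T(K, a) = -4*K
w(c) = 12*c
F(L) = 8*L (F(L) = (-4*(-2))*L = 8*L)
w(-62) - F(115) = 12*(-62) - 8*115 = -744 - 1*920 = -744 - 920 = -1664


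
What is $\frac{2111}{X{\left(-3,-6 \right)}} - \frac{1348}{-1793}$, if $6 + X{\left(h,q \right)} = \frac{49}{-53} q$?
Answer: $- \frac{200573867}{43032} \approx -4661.0$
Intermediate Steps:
$X{\left(h,q \right)} = -6 - \frac{49 q}{53}$ ($X{\left(h,q \right)} = -6 + \frac{49}{-53} q = -6 + 49 \left(- \frac{1}{53}\right) q = -6 - \frac{49 q}{53}$)
$\frac{2111}{X{\left(-3,-6 \right)}} - \frac{1348}{-1793} = \frac{2111}{-6 - - \frac{294}{53}} - \frac{1348}{-1793} = \frac{2111}{-6 + \frac{294}{53}} - - \frac{1348}{1793} = \frac{2111}{- \frac{24}{53}} + \frac{1348}{1793} = 2111 \left(- \frac{53}{24}\right) + \frac{1348}{1793} = - \frac{111883}{24} + \frac{1348}{1793} = - \frac{200573867}{43032}$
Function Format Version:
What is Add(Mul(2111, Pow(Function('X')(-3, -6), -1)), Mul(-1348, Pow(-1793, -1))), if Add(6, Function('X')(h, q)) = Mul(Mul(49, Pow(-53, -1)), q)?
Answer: Rational(-200573867, 43032) ≈ -4661.0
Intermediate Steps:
Function('X')(h, q) = Add(-6, Mul(Rational(-49, 53), q)) (Function('X')(h, q) = Add(-6, Mul(Mul(49, Pow(-53, -1)), q)) = Add(-6, Mul(Mul(49, Rational(-1, 53)), q)) = Add(-6, Mul(Rational(-49, 53), q)))
Add(Mul(2111, Pow(Function('X')(-3, -6), -1)), Mul(-1348, Pow(-1793, -1))) = Add(Mul(2111, Pow(Add(-6, Mul(Rational(-49, 53), -6)), -1)), Mul(-1348, Pow(-1793, -1))) = Add(Mul(2111, Pow(Add(-6, Rational(294, 53)), -1)), Mul(-1348, Rational(-1, 1793))) = Add(Mul(2111, Pow(Rational(-24, 53), -1)), Rational(1348, 1793)) = Add(Mul(2111, Rational(-53, 24)), Rational(1348, 1793)) = Add(Rational(-111883, 24), Rational(1348, 1793)) = Rational(-200573867, 43032)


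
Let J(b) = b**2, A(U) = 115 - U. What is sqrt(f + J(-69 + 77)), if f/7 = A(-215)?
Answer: sqrt(2374) ≈ 48.724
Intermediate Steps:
f = 2310 (f = 7*(115 - 1*(-215)) = 7*(115 + 215) = 7*330 = 2310)
sqrt(f + J(-69 + 77)) = sqrt(2310 + (-69 + 77)**2) = sqrt(2310 + 8**2) = sqrt(2310 + 64) = sqrt(2374)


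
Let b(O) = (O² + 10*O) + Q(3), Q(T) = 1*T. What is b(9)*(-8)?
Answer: -1392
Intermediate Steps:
Q(T) = T
b(O) = 3 + O² + 10*O (b(O) = (O² + 10*O) + 3 = 3 + O² + 10*O)
b(9)*(-8) = (3 + 9² + 10*9)*(-8) = (3 + 81 + 90)*(-8) = 174*(-8) = -1392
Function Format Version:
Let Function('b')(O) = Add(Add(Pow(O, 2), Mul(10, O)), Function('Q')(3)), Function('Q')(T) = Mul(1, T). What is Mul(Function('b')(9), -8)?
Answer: -1392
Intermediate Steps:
Function('Q')(T) = T
Function('b')(O) = Add(3, Pow(O, 2), Mul(10, O)) (Function('b')(O) = Add(Add(Pow(O, 2), Mul(10, O)), 3) = Add(3, Pow(O, 2), Mul(10, O)))
Mul(Function('b')(9), -8) = Mul(Add(3, Pow(9, 2), Mul(10, 9)), -8) = Mul(Add(3, 81, 90), -8) = Mul(174, -8) = -1392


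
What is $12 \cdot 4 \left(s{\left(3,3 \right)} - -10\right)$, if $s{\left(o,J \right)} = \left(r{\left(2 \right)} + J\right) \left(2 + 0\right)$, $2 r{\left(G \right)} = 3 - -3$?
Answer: $1056$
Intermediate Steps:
$r{\left(G \right)} = 3$ ($r{\left(G \right)} = \frac{3 - -3}{2} = \frac{3 + 3}{2} = \frac{1}{2} \cdot 6 = 3$)
$s{\left(o,J \right)} = 6 + 2 J$ ($s{\left(o,J \right)} = \left(3 + J\right) \left(2 + 0\right) = \left(3 + J\right) 2 = 6 + 2 J$)
$12 \cdot 4 \left(s{\left(3,3 \right)} - -10\right) = 12 \cdot 4 \left(\left(6 + 2 \cdot 3\right) - -10\right) = 48 \left(\left(6 + 6\right) + 10\right) = 48 \left(12 + 10\right) = 48 \cdot 22 = 1056$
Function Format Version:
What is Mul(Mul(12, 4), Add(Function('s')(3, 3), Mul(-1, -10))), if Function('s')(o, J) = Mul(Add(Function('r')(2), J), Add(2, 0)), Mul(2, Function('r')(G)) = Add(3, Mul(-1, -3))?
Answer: 1056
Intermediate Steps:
Function('r')(G) = 3 (Function('r')(G) = Mul(Rational(1, 2), Add(3, Mul(-1, -3))) = Mul(Rational(1, 2), Add(3, 3)) = Mul(Rational(1, 2), 6) = 3)
Function('s')(o, J) = Add(6, Mul(2, J)) (Function('s')(o, J) = Mul(Add(3, J), Add(2, 0)) = Mul(Add(3, J), 2) = Add(6, Mul(2, J)))
Mul(Mul(12, 4), Add(Function('s')(3, 3), Mul(-1, -10))) = Mul(Mul(12, 4), Add(Add(6, Mul(2, 3)), Mul(-1, -10))) = Mul(48, Add(Add(6, 6), 10)) = Mul(48, Add(12, 10)) = Mul(48, 22) = 1056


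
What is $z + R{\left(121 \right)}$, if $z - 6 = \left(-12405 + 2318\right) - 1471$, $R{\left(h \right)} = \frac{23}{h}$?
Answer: $- \frac{1397769}{121} \approx -11552.0$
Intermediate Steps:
$z = -11552$ ($z = 6 + \left(\left(-12405 + 2318\right) - 1471\right) = 6 - 11558 = -11552$)
$z + R{\left(121 \right)} = -11552 + \frac{23}{121} = - \frac{1397769}{121}$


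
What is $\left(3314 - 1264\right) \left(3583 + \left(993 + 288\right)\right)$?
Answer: $9971200$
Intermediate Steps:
$\left(3314 - 1264\right) \left(3583 + \left(993 + 288\right)\right) = 2050 \left(3583 + 1281\right) = 2050 \cdot 4864 = 9971200$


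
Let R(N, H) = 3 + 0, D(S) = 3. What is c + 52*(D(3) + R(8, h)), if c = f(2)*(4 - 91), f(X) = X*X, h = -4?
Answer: -36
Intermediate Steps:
R(N, H) = 3
f(X) = X**2
c = -348 (c = 2**2*(4 - 91) = 4*(-87) = -348)
c + 52*(D(3) + R(8, h)) = -348 + 52*(3 + 3) = -348 + 52*6 = -348 + 312 = -36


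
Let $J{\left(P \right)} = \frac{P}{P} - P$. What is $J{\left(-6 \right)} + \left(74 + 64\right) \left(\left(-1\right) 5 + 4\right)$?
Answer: $-131$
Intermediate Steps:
$J{\left(P \right)} = 1 - P$
$J{\left(-6 \right)} + \left(74 + 64\right) \left(\left(-1\right) 5 + 4\right) = \left(1 - -6\right) + \left(74 + 64\right) \left(\left(-1\right) 5 + 4\right) = \left(1 + 6\right) + 138 \left(-5 + 4\right) = 7 + 138 \left(-1\right) = 7 - 138 = -131$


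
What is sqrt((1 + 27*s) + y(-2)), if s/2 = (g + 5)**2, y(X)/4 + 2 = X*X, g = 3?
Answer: 3*sqrt(385) ≈ 58.864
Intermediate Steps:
y(X) = -8 + 4*X**2 (y(X) = -8 + 4*(X*X) = -8 + 4*X**2)
s = 128 (s = 2*(3 + 5)**2 = 2*8**2 = 2*64 = 128)
sqrt((1 + 27*s) + y(-2)) = sqrt((1 + 27*128) + (-8 + 4*(-2)**2)) = sqrt((1 + 3456) + (-8 + 4*4)) = sqrt(3457 + (-8 + 16)) = sqrt(3457 + 8) = sqrt(3465) = 3*sqrt(385)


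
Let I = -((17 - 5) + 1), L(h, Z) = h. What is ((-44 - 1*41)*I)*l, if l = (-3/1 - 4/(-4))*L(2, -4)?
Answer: -4420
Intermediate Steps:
l = -4 (l = (-3/1 - 4/(-4))*2 = (-3*1 - 4*(-¼))*2 = (-3 + 1)*2 = -2*2 = -4)
I = -13 (I = -(12 + 1) = -1*13 = -13)
((-44 - 1*41)*I)*l = ((-44 - 1*41)*(-13))*(-4) = ((-44 - 41)*(-13))*(-4) = -85*(-13)*(-4) = 1105*(-4) = -4420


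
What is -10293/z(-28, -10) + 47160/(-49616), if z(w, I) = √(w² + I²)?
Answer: -5895/6202 - 10293*√221/442 ≈ -347.14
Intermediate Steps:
z(w, I) = √(I² + w²)
-10293/z(-28, -10) + 47160/(-49616) = -10293/√((-10)² + (-28)²) + 47160/(-49616) = -10293/√(100 + 784) + 47160*(-1/49616) = -10293*√221/442 - 5895/6202 = -5895/6202 - 10293*√221/442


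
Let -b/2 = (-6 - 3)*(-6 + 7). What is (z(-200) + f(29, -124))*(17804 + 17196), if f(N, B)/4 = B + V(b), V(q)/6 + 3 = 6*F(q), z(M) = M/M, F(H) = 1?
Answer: -14805000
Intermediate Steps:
z(M) = 1
b = 18 (b = -2*(-6 - 3)*(-6 + 7) = -(-18) = -2*(-9) = 18)
V(q) = 18 (V(q) = -18 + 6*(6*1) = -18 + 6*6 = -18 + 36 = 18)
f(N, B) = 72 + 4*B (f(N, B) = 4*(B + 18) = 4*(18 + B) = 72 + 4*B)
(z(-200) + f(29, -124))*(17804 + 17196) = (1 + (72 + 4*(-124)))*(17804 + 17196) = (1 + (72 - 496))*35000 = (1 - 424)*35000 = -423*35000 = -14805000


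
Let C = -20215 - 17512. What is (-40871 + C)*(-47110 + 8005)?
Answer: 3073574790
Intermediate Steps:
C = -37727
(-40871 + C)*(-47110 + 8005) = (-40871 - 37727)*(-47110 + 8005) = -78598*(-39105) = 3073574790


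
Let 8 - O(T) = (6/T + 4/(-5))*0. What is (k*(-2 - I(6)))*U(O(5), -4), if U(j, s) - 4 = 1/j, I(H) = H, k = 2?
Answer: -66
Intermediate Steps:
O(T) = 8 (O(T) = 8 - (6/T + 4/(-5))*0 = 8 - (6/T + 4*(-1/5))*0 = 8 - (6/T - 4/5)*0 = 8 - (-4/5 + 6/T)*0 = 8 - 1*0 = 8 + 0 = 8)
U(j, s) = 4 + 1/j
(k*(-2 - I(6)))*U(O(5), -4) = (2*(-2 - 1*6))*(4 + 1/8) = (2*(-2 - 6))*(4 + 1/8) = (2*(-8))*(33/8) = -16*33/8 = -66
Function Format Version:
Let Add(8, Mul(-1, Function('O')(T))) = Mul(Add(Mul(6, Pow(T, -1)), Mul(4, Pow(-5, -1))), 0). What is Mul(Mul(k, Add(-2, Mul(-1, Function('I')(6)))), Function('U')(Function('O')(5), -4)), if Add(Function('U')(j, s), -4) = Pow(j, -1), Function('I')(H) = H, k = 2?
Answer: -66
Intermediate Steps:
Function('O')(T) = 8 (Function('O')(T) = Add(8, Mul(-1, Mul(Add(Mul(6, Pow(T, -1)), Mul(4, Pow(-5, -1))), 0))) = Add(8, Mul(-1, Mul(Add(Mul(6, Pow(T, -1)), Mul(4, Rational(-1, 5))), 0))) = Add(8, Mul(-1, Mul(Add(Mul(6, Pow(T, -1)), Rational(-4, 5)), 0))) = Add(8, Mul(-1, Mul(Add(Rational(-4, 5), Mul(6, Pow(T, -1))), 0))) = Add(8, Mul(-1, 0)) = Add(8, 0) = 8)
Function('U')(j, s) = Add(4, Pow(j, -1))
Mul(Mul(k, Add(-2, Mul(-1, Function('I')(6)))), Function('U')(Function('O')(5), -4)) = Mul(Mul(2, Add(-2, Mul(-1, 6))), Add(4, Pow(8, -1))) = Mul(Mul(2, Add(-2, -6)), Add(4, Rational(1, 8))) = Mul(Mul(2, -8), Rational(33, 8)) = Mul(-16, Rational(33, 8)) = -66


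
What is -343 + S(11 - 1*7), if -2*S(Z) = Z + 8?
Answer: -349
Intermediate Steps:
S(Z) = -4 - Z/2 (S(Z) = -(Z + 8)/2 = -(8 + Z)/2 = -4 - Z/2)
-343 + S(11 - 1*7) = -343 + (-4 - (11 - 1*7)/2) = -343 + (-4 - (11 - 7)/2) = -343 + (-4 - 1/2*4) = -343 + (-4 - 2) = -343 - 6 = -349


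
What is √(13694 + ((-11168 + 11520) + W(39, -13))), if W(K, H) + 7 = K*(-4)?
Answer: √13883 ≈ 117.83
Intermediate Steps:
W(K, H) = -7 - 4*K (W(K, H) = -7 + K*(-4) = -7 - 4*K)
√(13694 + ((-11168 + 11520) + W(39, -13))) = √(13694 + ((-11168 + 11520) + (-7 - 4*39))) = √(13694 + (352 + (-7 - 156))) = √(13694 + (352 - 163)) = √(13694 + 189) = √13883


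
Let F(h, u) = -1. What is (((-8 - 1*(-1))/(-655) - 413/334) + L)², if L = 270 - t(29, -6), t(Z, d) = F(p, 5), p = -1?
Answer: 3483182515991049/47860312900 ≈ 72778.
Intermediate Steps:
t(Z, d) = -1
L = 271 (L = 270 - 1*(-1) = 270 + 1 = 271)
(((-8 - 1*(-1))/(-655) - 413/334) + L)² = (((-8 - 1*(-1))/(-655) - 413/334) + 271)² = (((-8 + 1)*(-1/655) - 413*1/334) + 271)² = ((-7*(-1/655) - 413/334) + 271)² = ((7/655 - 413/334) + 271)² = (-268177/218770 + 271)² = (59018493/218770)² = 3483182515991049/47860312900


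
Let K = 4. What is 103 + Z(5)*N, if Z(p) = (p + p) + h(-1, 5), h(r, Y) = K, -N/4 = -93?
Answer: 5311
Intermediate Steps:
N = 372 (N = -4*(-93) = 372)
h(r, Y) = 4
Z(p) = 4 + 2*p (Z(p) = (p + p) + 4 = 2*p + 4 = 4 + 2*p)
103 + Z(5)*N = 103 + (4 + 2*5)*372 = 103 + (4 + 10)*372 = 103 + 14*372 = 103 + 5208 = 5311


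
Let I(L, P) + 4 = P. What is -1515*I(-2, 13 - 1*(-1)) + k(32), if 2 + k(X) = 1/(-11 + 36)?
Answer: -378799/25 ≈ -15152.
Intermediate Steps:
I(L, P) = -4 + P
k(X) = -49/25 (k(X) = -2 + 1/(-11 + 36) = -2 + 1/25 = -49/25)
-1515*I(-2, 13 - 1*(-1)) + k(32) = -1515*(-4 + (13 - 1*(-1))) - 49/25 = -1515*(-4 + (13 + 1)) - 49/25 = -1515*(-4 + 14) - 49/25 = -1515*10 - 49/25 = -15150 - 49/25 = -378799/25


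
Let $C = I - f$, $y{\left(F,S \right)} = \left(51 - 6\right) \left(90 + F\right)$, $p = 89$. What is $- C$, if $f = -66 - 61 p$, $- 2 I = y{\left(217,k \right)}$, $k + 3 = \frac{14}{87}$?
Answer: $\frac{2825}{2} \approx 1412.5$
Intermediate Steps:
$k = - \frac{247}{87}$ ($k = -3 + \frac{14}{87} = - \frac{247}{87} \approx -2.8391$)
$y{\left(F,S \right)} = 4050 + 45 F$ ($y{\left(F,S \right)} = 45 \left(90 + F\right) = 4050 + 45 F$)
$I = - \frac{13815}{2}$ ($I = - \frac{4050 + 45 \cdot 217}{2} = - \frac{4050 + 9765}{2} = \left(- \frac{1}{2}\right) 13815 = - \frac{13815}{2} \approx -6907.5$)
$f = -5495$ ($f = -66 - 5429 = -5495$)
$C = - \frac{2825}{2}$ ($C = - \frac{13815}{2} - -5495 = - \frac{13815}{2} + 5495 = - \frac{2825}{2} \approx -1412.5$)
$- C = \left(-1\right) \left(- \frac{2825}{2}\right) = \frac{2825}{2}$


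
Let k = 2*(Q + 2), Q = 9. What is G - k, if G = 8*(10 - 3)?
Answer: 34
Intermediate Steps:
k = 22 (k = 2*(9 + 2) = 2*11 = 22)
G = 56 (G = 8*7 = 56)
G - k = 56 - 1*22 = 56 - 22 = 34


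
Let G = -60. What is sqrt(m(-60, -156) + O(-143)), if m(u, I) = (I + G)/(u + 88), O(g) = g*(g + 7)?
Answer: sqrt(952574)/7 ≈ 139.43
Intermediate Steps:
O(g) = g*(7 + g)
m(u, I) = (-60 + I)/(88 + u) (m(u, I) = (I - 60)/(u + 88) = (-60 + I)/(88 + u))
sqrt(m(-60, -156) + O(-143)) = sqrt((-60 - 156)/(88 - 60) - 143*(7 - 143)) = sqrt(-216/28 - 143*(-136)) = sqrt((1/28)*(-216) + 19448) = sqrt(-54/7 + 19448) = sqrt(136082/7) = sqrt(952574)/7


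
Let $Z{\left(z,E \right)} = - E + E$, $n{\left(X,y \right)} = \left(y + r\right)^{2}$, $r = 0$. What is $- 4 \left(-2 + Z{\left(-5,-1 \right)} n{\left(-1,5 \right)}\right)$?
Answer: $8$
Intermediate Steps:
$n{\left(X,y \right)} = y^{2}$ ($n{\left(X,y \right)} = \left(y + 0\right)^{2} = y^{2}$)
$Z{\left(z,E \right)} = 0$
$- 4 \left(-2 + Z{\left(-5,-1 \right)} n{\left(-1,5 \right)}\right) = - 4 \left(-2 + 0 \cdot 5^{2}\right) = - 4 \left(-2 + 0 \cdot 25\right) = - 4 \left(-2 + 0\right) = \left(-4\right) \left(-2\right) = 8$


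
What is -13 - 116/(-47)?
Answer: -495/47 ≈ -10.532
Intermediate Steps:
-13 - 116/(-47) = -13 - 116*(-1/47) = -13 + 116/47 = -495/47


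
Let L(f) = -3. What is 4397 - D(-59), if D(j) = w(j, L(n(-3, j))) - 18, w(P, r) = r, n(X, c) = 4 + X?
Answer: 4418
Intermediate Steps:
D(j) = -21 (D(j) = -3 - 18 = -21)
4397 - D(-59) = 4397 - 1*(-21) = 4397 + 21 = 4418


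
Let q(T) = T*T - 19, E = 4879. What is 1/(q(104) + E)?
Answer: 1/15676 ≈ 6.3792e-5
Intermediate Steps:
q(T) = -19 + T**2 (q(T) = T**2 - 19 = -19 + T**2)
1/(q(104) + E) = 1/((-19 + 104**2) + 4879) = 1/((-19 + 10816) + 4879) = 1/(10797 + 4879) = 1/15676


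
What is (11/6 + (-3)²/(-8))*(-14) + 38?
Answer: 337/12 ≈ 28.083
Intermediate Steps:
(11/6 + (-3)²/(-8))*(-14) + 38 = (11*(⅙) + 9*(-⅛))*(-14) + 38 = (11/6 - 9/8)*(-14) + 38 = (17/24)*(-14) + 38 = -119/12 + 38 = 337/12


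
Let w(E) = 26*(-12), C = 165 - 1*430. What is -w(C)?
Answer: 312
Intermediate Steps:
C = -265 (C = 165 - 430 = -265)
w(E) = -312
-w(C) = -1*(-312) = 312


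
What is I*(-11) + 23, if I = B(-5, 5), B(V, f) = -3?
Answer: 56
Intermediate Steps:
I = -3
I*(-11) + 23 = -3*(-11) + 23 = 33 + 23 = 56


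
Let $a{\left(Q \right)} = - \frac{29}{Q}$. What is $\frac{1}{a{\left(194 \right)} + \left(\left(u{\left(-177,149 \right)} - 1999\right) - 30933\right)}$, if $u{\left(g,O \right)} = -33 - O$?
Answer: $- \frac{194}{6424145} \approx -3.0199 \cdot 10^{-5}$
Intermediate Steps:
$\frac{1}{a{\left(194 \right)} + \left(\left(u{\left(-177,149 \right)} - 1999\right) - 30933\right)} = \frac{1}{- \frac{29}{194} - 33114} = \frac{1}{- \frac{6424145}{194}} = - \frac{194}{6424145}$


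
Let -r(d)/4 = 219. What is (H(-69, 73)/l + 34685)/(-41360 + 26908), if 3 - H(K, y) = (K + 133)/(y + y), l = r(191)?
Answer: -2218036193/924176496 ≈ -2.4000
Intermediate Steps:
r(d) = -876 (r(d) = -4*219 = -876)
l = -876
H(K, y) = 3 - (133 + K)/(2*y) (H(K, y) = 3 - (K + 133)/(y + y) = 3 - (133 + K)/(2*y))
(H(-69, 73)/l + 34685)/(-41360 + 26908) = (((1/2)*(-133 - 1*(-69) + 6*73)/73)/(-876) + 34685)/(-41360 + 26908) = (((1/2)*(1/73)*(-133 + 69 + 438))*(-1/876) + 34685)/(-14452) = (((1/2)*(1/73)*374)*(-1/876) + 34685)*(-1/14452) = ((187/73)*(-1/876) + 34685)*(-1/14452) = (-187/63948 + 34685)*(-1/14452) = (2218036193/63948)*(-1/14452) = -2218036193/924176496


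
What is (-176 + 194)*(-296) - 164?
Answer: -5492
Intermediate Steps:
(-176 + 194)*(-296) - 164 = 18*(-296) - 164 = -5328 - 164 = -5492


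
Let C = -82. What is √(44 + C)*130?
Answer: 130*I*√38 ≈ 801.37*I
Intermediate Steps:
√(44 + C)*130 = √(44 - 82)*130 = √(-38)*130 = (I*√38)*130 = 130*I*√38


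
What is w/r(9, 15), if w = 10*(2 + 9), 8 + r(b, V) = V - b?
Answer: -55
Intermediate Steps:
r(b, V) = -8 + V - b (r(b, V) = -8 + (V - b) = -8 + V - b)
w = 110 (w = 10*11 = 110)
w/r(9, 15) = 110/(-8 + 15 - 1*9) = 110/(-8 + 15 - 9) = 110/(-2) = 110*(-1/2) = -55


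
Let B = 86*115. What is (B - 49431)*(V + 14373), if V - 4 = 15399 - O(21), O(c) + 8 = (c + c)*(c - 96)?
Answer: -1302243294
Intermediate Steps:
O(c) = -8 + 2*c*(-96 + c) (O(c) = -8 + (c + c)*(c - 96) = -8 + (2*c)*(-96 + c) = -8 + 2*c*(-96 + c))
V = 18561 (V = 4 + (15399 - (-8 - 192*21 + 2*21²)) = 4 + (15399 - (-8 - 4032 + 2*441)) = 4 + (15399 - (-8 - 4032 + 882)) = 4 + (15399 - 1*(-3158)) = 4 + (15399 + 3158) = 4 + 18557 = 18561)
B = 9890
(B - 49431)*(V + 14373) = (9890 - 49431)*(18561 + 14373) = -39541*32934 = -1302243294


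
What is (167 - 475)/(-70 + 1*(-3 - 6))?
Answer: 308/79 ≈ 3.8987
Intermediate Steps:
(167 - 475)/(-70 + 1*(-3 - 6)) = -308/(-70 + 1*(-9)) = -308/(-70 - 9) = -308/(-79) = -308*(-1/79) = 308/79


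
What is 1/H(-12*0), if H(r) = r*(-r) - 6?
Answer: -⅙ ≈ -0.16667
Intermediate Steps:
H(r) = -6 - r² (H(r) = -r² - 6 = -6 - r²)
1/H(-12*0) = 1/(-6 - (-12*0)²) = 1/(-6 - 1*0²) = 1/(-6 - 1*0) = 1/(-6 + 0) = 1/(-6) = -⅙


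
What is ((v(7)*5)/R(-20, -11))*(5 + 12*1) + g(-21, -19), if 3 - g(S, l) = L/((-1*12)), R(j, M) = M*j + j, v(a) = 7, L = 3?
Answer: 249/40 ≈ 6.2250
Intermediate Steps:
R(j, M) = j + M*j
g(S, l) = 13/4 (g(S, l) = 3 - 3/((-1*12)) = 3 - 3/(-12) = 3 - 3*(-1)/12 = 3 - 1*(-¼) = 3 + ¼ = 13/4)
((v(7)*5)/R(-20, -11))*(5 + 12*1) + g(-21, -19) = ((7*5)/((-20*(1 - 11))))*(5 + 12*1) + 13/4 = (35/((-20*(-10))))*(5 + 12) + 13/4 = (35/200)*17 + 13/4 = (35*(1/200))*17 + 13/4 = (7/40)*17 + 13/4 = 119/40 + 13/4 = 249/40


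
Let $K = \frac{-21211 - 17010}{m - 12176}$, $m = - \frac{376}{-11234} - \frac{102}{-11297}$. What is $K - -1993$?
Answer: $\frac{1542273754274651}{772628415054} \approx 1996.1$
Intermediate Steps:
$m = \frac{2696770}{63455249}$ ($m = \left(-376\right) \left(- \frac{1}{11234}\right) - - \frac{102}{11297} = \frac{188}{5617} + \frac{102}{11297} = \frac{2696770}{63455249} \approx 0.042499$)
$K = \frac{2425323072029}{772628415054}$ ($K = \frac{-21211 - 17010}{\frac{2696770}{63455249} - 12176} = - \frac{38221}{- \frac{772628415054}{63455249}} = \left(-38221\right) \left(- \frac{63455249}{772628415054}\right) = \frac{2425323072029}{772628415054} \approx 3.1391$)
$K - -1993 = \frac{2425323072029}{772628415054} - -1993 = \frac{2425323072029}{772628415054} + 1993 = \frac{1542273754274651}{772628415054}$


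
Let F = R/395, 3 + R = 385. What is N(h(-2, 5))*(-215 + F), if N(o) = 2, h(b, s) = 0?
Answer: -169086/395 ≈ -428.07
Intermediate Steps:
R = 382 (R = -3 + 385 = 382)
F = 382/395 ≈ 0.96709
N(h(-2, 5))*(-215 + F) = 2*(-215 + 382/395) = 2*(-84543/395) = -169086/395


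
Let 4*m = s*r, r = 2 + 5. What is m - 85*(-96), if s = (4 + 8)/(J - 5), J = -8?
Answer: 106059/13 ≈ 8158.4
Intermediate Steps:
s = -12/13 (s = (4 + 8)/(-8 - 5) = 12/(-13) = 12*(-1/13) = -12/13 ≈ -0.92308)
r = 7
m = -21/13 (m = (-12/13*7)/4 = (¼)*(-84/13) = -21/13 ≈ -1.6154)
m - 85*(-96) = -21/13 - 85*(-96) = -21/13 + 8160 = 106059/13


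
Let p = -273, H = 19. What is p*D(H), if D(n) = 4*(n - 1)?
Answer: -19656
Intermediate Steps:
D(n) = -4 + 4*n (D(n) = 4*(-1 + n) = -4 + 4*n)
p*D(H) = -273*(-4 + 4*19) = -273*(-4 + 76) = -273*72 = -19656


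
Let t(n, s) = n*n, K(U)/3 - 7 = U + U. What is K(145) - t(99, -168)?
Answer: -8910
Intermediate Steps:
K(U) = 21 + 6*U (K(U) = 21 + 3*(U + U) = 21 + 3*(2*U) = 21 + 6*U)
t(n, s) = n²
K(145) - t(99, -168) = (21 + 6*145) - 1*99² = (21 + 870) - 1*9801 = 891 - 9801 = -8910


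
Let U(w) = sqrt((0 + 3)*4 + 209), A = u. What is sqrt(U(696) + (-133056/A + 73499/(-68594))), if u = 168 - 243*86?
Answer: sqrt(300316959795412730 + 56165336039752900*sqrt(221))/236992270 ≈ 4.4959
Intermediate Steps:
u = -20730 (u = 168 - 20898 = -20730)
A = -20730
U(w) = sqrt(221) (U(w) = sqrt(3*4 + 209) = sqrt(12 + 209) = sqrt(221))
sqrt(U(696) + (-133056/A + 73499/(-68594))) = sqrt(sqrt(221) + (-133056/(-20730) + 73499/(-68594))) = sqrt(sqrt(221) + (-133056*(-1/20730) + 73499*(-1/68594))) = sqrt(sqrt(221) + (22176/3455 - 73499/68594)) = sqrt(sqrt(221) + 1267201499/236992270) = sqrt(1267201499/236992270 + sqrt(221))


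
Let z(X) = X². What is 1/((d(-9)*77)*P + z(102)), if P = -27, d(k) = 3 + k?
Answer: 1/22878 ≈ 4.3710e-5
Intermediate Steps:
1/((d(-9)*77)*P + z(102)) = 1/(((3 - 9)*77)*(-27) + 102²) = 1/(-6*77*(-27) + 10404) = 1/(-462*(-27) + 10404) = 1/(12474 + 10404) = 1/22878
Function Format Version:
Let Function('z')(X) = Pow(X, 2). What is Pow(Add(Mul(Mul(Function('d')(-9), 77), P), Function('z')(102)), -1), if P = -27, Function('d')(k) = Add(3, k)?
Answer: Rational(1, 22878) ≈ 4.3710e-5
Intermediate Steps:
Pow(Add(Mul(Mul(Function('d')(-9), 77), P), Function('z')(102)), -1) = Pow(Add(Mul(Mul(Add(3, -9), 77), -27), Pow(102, 2)), -1) = Pow(Add(Mul(Mul(-6, 77), -27), 10404), -1) = Pow(Add(Mul(-462, -27), 10404), -1) = Pow(Add(12474, 10404), -1) = Pow(22878, -1) = Rational(1, 22878)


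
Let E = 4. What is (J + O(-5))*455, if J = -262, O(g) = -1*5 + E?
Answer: -119665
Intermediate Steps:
O(g) = -1 (O(g) = -1*5 + 4 = -5 + 4 = -1)
(J + O(-5))*455 = (-262 - 1)*455 = -263*455 = -119665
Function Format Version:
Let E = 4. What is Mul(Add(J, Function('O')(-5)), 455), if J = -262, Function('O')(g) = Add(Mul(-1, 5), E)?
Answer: -119665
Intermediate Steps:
Function('O')(g) = -1 (Function('O')(g) = Add(Mul(-1, 5), 4) = Add(-5, 4) = -1)
Mul(Add(J, Function('O')(-5)), 455) = Mul(Add(-262, -1), 455) = Mul(-263, 455) = -119665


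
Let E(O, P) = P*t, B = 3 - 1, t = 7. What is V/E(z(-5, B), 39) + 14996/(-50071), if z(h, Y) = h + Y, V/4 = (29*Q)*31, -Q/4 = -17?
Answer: 76022780/84903 ≈ 895.41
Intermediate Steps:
Q = 68 (Q = -4*(-17) = 68)
B = 2
V = 244528 (V = 4*((29*68)*31) = 4*(1972*31) = 4*61132 = 244528)
z(h, Y) = Y + h
E(O, P) = 7*P (E(O, P) = P*7 = 7*P)
V/E(z(-5, B), 39) + 14996/(-50071) = 244528/((7*39)) + 14996/(-50071) = 244528/273 + 14996*(-1/50071) = 244528*(1/273) - 652/2177 = 244528/273 - 652/2177 = 76022780/84903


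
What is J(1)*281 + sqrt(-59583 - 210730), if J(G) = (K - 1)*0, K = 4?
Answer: I*sqrt(270313) ≈ 519.92*I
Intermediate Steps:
J(G) = 0 (J(G) = (4 - 1)*0 = 3*0 = 0)
J(1)*281 + sqrt(-59583 - 210730) = 0*281 + sqrt(-59583 - 210730) = 0 + sqrt(-270313) = 0 + I*sqrt(270313) = I*sqrt(270313)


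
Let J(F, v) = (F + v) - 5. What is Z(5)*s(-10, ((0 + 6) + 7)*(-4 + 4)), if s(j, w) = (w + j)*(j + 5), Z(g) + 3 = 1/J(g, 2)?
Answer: -125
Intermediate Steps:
J(F, v) = -5 + F + v
Z(g) = -3 + 1/(-3 + g) (Z(g) = -3 + 1/(-5 + g + 2) = -3 + 1/(-3 + g))
s(j, w) = (5 + j)*(j + w) (s(j, w) = (j + w)*(5 + j) = (5 + j)*(j + w))
Z(5)*s(-10, ((0 + 6) + 7)*(-4 + 4)) = ((10 - 3*5)/(-3 + 5))*((-10)**2 + 5*(-10) + 5*(((0 + 6) + 7)*(-4 + 4)) - 10*((0 + 6) + 7)*(-4 + 4)) = ((10 - 15)/2)*(100 - 50 + 5*((6 + 7)*0) - 10*(6 + 7)*0) = ((1/2)*(-5))*(100 - 50 + 5*(13*0) - 130*0) = -5*(100 - 50 + 5*0 - 10*0)/2 = -5*(100 - 50 + 0 + 0)/2 = -5/2*50 = -125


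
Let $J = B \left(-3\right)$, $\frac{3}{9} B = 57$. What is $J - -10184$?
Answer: $9671$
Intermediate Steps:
$B = 171$ ($B = 3 \cdot 57 = 171$)
$J = -513$ ($J = 171 \left(-3\right) = -513$)
$J - -10184 = -513 - -10184 = -513 + 10184 = 9671$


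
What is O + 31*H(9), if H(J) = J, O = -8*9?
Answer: 207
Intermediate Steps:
O = -72
O + 31*H(9) = -72 + 31*9 = -72 + 279 = 207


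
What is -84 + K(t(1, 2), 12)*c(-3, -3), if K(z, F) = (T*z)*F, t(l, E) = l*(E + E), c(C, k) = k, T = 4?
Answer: -660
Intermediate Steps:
t(l, E) = 2*E*l (t(l, E) = l*(2*E) = 2*E*l)
K(z, F) = 4*F*z (K(z, F) = (4*z)*F = 4*F*z)
-84 + K(t(1, 2), 12)*c(-3, -3) = -84 + (4*12*(2*2*1))*(-3) = -84 + (4*12*4)*(-3) = -84 + 192*(-3) = -84 - 576 = -660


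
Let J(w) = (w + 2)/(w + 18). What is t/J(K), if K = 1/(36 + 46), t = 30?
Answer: 2954/11 ≈ 268.55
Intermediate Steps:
K = 1/82 ≈ 0.012195
J(w) = (2 + w)/(18 + w)
t/J(K) = 30/(((2 + 1/82)/(18 + 1/82))) = 30/(((165/82)/(1477/82))) = 30/(((82/1477)*(165/82))) = 30/(165/1477) = 30*(1477/165) = 2954/11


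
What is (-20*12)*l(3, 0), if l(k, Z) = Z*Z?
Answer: 0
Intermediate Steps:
l(k, Z) = Z²
(-20*12)*l(3, 0) = -20*12*0² = -240*0 = 0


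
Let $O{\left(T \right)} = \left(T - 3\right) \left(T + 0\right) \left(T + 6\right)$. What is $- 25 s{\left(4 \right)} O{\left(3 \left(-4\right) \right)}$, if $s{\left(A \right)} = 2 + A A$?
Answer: $486000$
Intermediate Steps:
$s{\left(A \right)} = 2 + A^{2}$
$O{\left(T \right)} = T \left(-3 + T\right) \left(6 + T\right)$ ($O{\left(T \right)} = \left(-3 + T\right) T \left(6 + T\right) = T \left(-3 + T\right) \left(6 + T\right)$)
$- 25 s{\left(4 \right)} O{\left(3 \left(-4\right) \right)} = - 25 \left(2 + 4^{2}\right) 3 \left(-4\right) \left(-18 + \left(3 \left(-4\right)\right)^{2} + 3 \cdot 3 \left(-4\right)\right) = - 25 \left(2 + 16\right) \left(- 12 \left(-18 + \left(-12\right)^{2} + 3 \left(-12\right)\right)\right) = \left(-25\right) 18 \left(- 12 \left(-18 + 144 - 36\right)\right) = - 450 \left(\left(-12\right) 90\right) = \left(-450\right) \left(-1080\right) = 486000$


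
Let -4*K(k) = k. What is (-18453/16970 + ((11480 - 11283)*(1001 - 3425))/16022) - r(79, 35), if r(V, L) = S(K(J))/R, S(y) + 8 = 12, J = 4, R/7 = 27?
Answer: -794278026587/25693920630 ≈ -30.913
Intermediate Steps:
R = 189 (R = 7*27 = 189)
K(k) = -k/4
S(y) = 4 (S(y) = -8 + 12 = 4)
r(V, L) = 4/189
(-18453/16970 + ((11480 - 11283)*(1001 - 3425))/16022) - r(79, 35) = (-18453/16970 + ((11480 - 11283)*(1001 - 3425))/16022) - 1*4/189 = (-18453*1/16970 + (197*(-2424))*(1/16022)) - 4/189 = (-18453/16970 - 477528*1/16022) - 4/189 = (-18453/16970 - 238764/8011) - 4/189 = -4199652063/135946670 - 4/189 = -794278026587/25693920630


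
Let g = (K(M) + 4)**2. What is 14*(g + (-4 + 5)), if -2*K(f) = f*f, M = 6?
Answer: 2758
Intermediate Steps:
K(f) = -f**2/2 (K(f) = -f*f/2 = -f**2/2)
g = 196 (g = (-1/2*6**2 + 4)**2 = (-1/2*36 + 4)**2 = (-18 + 4)**2 = (-14)**2 = 196)
14*(g + (-4 + 5)) = 14*(196 + (-4 + 5)) = 14*(196 + 1) = 14*197 = 2758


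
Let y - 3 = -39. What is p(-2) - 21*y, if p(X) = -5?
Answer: 751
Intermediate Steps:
y = -36 (y = 3 - 39 = -36)
p(-2) - 21*y = -5 - 21*(-36) = -5 + 756 = 751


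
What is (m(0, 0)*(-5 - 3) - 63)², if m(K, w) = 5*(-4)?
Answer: 9409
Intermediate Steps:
m(K, w) = -20
(m(0, 0)*(-5 - 3) - 63)² = (-20*(-5 - 3) - 63)² = (-20*(-8) - 63)² = (160 - 63)² = 97² = 9409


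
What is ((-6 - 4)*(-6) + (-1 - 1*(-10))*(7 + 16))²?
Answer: 71289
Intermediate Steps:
((-6 - 4)*(-6) + (-1 - 1*(-10))*(7 + 16))² = (-10*(-6) + (-1 + 10)*23)² = (60 + 9*23)² = (60 + 207)² = 267² = 71289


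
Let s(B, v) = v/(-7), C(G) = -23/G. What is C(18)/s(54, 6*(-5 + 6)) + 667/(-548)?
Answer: 1012/3699 ≈ 0.27359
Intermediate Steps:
s(B, v) = -v/7 (s(B, v) = v*(-⅐) = -v/7)
C(18)/s(54, 6*(-5 + 6)) + 667/(-548) = (-23/18)/((-6*(-5 + 6)/7)) + 667/(-548) = (-23*1/18)/((-6/7)) + 667*(-1/548) = -23/(18*((-⅐*6))) - 667/548 = -23/(18*(-6/7)) - 667/548 = -23/18*(-7/6) - 667/548 = 161/108 - 667/548 = 1012/3699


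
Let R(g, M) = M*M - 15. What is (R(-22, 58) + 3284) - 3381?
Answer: 3252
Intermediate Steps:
R(g, M) = -15 + M² (R(g, M) = M² - 15 = -15 + M²)
(R(-22, 58) + 3284) - 3381 = ((-15 + 58²) + 3284) - 3381 = ((-15 + 3364) + 3284) - 3381 = (3349 + 3284) - 3381 = 6633 - 3381 = 3252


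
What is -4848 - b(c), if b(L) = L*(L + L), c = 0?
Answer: -4848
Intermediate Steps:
b(L) = 2*L² (b(L) = L*(2*L) = 2*L²)
-4848 - b(c) = -4848 - 2*0² = -4848 - 2*0 = -4848 - 1*0 = -4848 + 0 = -4848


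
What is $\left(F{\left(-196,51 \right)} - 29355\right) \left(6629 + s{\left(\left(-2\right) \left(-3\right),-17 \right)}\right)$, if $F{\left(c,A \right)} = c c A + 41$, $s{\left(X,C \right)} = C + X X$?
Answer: $12829988496$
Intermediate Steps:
$s{\left(X,C \right)} = C + X^{2}$
$F{\left(c,A \right)} = 41 + A c^{2}$ ($F{\left(c,A \right)} = c^{2} A + 41 = A c^{2} + 41 = 41 + A c^{2}$)
$\left(F{\left(-196,51 \right)} - 29355\right) \left(6629 + s{\left(\left(-2\right) \left(-3\right),-17 \right)}\right) = \left(\left(41 + 51 \left(-196\right)^{2}\right) - 29355\right) \left(6629 - \left(17 - \left(\left(-2\right) \left(-3\right)\right)^{2}\right)\right) = \left(\left(41 + 51 \cdot 38416\right) - 29355\right) \left(6629 - \left(17 - 6^{2}\right)\right) = \left(\left(41 + 1959216\right) - 29355\right) \left(6629 + \left(-17 + 36\right)\right) = \left(1959257 - 29355\right) \left(6629 + 19\right) = 1929902 \cdot 6648 = 12829988496$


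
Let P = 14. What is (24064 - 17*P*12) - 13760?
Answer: 7448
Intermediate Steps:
(24064 - 17*P*12) - 13760 = (24064 - 17*14*12) - 13760 = (24064 - 238*12) - 13760 = (24064 - 2856) - 13760 = 21208 - 13760 = 7448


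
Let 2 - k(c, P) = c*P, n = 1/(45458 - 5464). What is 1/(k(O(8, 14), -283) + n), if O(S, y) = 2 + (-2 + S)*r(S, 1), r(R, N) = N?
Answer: 39994/90626405 ≈ 0.00044131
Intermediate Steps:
n = 1/39994 ≈ 2.5004e-5
O(S, y) = S (O(S, y) = 2 + (-2 + S)*1 = 2 + (-2 + S) = S)
k(c, P) = 2 - P*c (k(c, P) = 2 - c*P = 2 - P*c)
1/(k(O(8, 14), -283) + n) = 1/((2 - 1*(-283)*8) + 1/39994) = 1/((2 + 2264) + 1/39994) = 1/(2266 + 1/39994) = 1/(90626405/39994) = 39994/90626405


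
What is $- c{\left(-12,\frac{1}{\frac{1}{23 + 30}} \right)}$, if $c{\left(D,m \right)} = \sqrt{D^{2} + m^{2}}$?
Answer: $- \sqrt{2953} \approx -54.341$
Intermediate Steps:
$- c{\left(-12,\frac{1}{\frac{1}{23 + 30}} \right)} = - \sqrt{\left(-12\right)^{2} + \left(\frac{1}{\frac{1}{23 + 30}}\right)^{2}} = - \sqrt{144 + \left(\frac{1}{\frac{1}{53}}\right)^{2}} = - \sqrt{144 + 53^{2}} = - \sqrt{144 + 2809} = - \sqrt{2953}$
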